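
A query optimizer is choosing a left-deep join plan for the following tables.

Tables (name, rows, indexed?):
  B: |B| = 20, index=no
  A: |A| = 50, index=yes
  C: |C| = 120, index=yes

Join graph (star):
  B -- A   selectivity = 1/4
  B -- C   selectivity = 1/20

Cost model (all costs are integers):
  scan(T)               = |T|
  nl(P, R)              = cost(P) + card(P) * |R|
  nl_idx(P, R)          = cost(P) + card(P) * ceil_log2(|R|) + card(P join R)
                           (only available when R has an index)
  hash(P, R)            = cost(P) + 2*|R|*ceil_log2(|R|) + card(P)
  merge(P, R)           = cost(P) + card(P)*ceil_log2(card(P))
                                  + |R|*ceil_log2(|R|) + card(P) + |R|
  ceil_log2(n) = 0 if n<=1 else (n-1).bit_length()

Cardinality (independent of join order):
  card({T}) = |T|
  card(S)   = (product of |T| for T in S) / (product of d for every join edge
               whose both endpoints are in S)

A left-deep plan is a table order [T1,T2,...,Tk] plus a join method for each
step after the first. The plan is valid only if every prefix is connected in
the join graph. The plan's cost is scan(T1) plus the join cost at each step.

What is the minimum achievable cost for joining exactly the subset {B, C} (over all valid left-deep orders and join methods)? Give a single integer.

280

Selinger DP over subsets of {B,C}:
  {B}: scan cost=20, card=20
  {C}: scan cost=120, card=120
  {BC}: card=120; try (C,nl_idx)→280, (B,hash)→440, (C,merge)→1100, (B,merge)→1200, (C,hash)→1720, (C,nl)→2420 …(+1); best=280 via (C,nl_idx)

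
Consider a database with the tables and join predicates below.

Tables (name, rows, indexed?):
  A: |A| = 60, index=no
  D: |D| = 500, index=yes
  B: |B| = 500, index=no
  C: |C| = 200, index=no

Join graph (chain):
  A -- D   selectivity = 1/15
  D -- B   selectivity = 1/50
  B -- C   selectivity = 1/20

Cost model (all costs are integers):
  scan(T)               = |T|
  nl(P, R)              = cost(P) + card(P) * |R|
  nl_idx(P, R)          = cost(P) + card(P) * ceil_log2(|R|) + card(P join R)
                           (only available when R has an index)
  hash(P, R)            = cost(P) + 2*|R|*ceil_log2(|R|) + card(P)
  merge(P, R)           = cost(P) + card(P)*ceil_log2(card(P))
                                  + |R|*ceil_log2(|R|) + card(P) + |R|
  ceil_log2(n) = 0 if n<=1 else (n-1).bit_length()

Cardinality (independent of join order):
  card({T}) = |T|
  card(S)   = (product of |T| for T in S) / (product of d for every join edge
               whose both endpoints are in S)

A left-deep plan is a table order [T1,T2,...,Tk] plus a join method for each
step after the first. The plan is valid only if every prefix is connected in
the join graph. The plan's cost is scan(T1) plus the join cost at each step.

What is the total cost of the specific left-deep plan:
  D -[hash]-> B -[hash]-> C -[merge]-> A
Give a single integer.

868620

step 1: scan D: cost=500, card=500
step 2: join B via hash
    card(P join B) = 500*500/(50) = 5000
    cost = 500 + 2*500*9 + 500 = 10000
step 3: join C via hash
    card(P join C) = 5000*200/(20) = 50000
    cost = 10000 + 2*200*8 + 5000 = 18200
step 4: join A via merge
    card(P join A) = 50000*60/(15) = 200000
    cost = 18200 + 50000*16 + 60*6 + 50000 + 60 = 868620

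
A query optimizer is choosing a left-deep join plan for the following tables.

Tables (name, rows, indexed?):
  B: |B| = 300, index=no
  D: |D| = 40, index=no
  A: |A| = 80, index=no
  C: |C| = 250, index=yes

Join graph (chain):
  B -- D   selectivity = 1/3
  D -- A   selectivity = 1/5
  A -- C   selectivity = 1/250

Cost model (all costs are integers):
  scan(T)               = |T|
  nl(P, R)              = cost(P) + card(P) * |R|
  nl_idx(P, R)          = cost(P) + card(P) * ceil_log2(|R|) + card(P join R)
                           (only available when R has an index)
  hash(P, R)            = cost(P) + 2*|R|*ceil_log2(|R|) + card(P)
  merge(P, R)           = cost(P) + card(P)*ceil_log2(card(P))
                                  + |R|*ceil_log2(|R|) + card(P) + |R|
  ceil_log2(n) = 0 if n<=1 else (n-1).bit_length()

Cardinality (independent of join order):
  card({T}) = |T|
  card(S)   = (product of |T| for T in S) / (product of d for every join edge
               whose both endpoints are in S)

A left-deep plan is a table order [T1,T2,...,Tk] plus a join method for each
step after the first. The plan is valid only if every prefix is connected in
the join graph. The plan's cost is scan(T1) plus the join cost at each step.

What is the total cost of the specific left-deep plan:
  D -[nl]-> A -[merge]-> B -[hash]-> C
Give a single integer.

step 1: scan D: cost=40, card=40
step 2: join A via nl
    card(P join A) = 40*80/(5) = 640
    cost = 40 + 40*80 = 3240
step 3: join B via merge
    card(P join B) = 640*300/(3) = 64000
    cost = 3240 + 640*10 + 300*9 + 640 + 300 = 13280
step 4: join C via hash
    card(P join C) = 64000*250/(250) = 64000
    cost = 13280 + 2*250*8 + 64000 = 81280

81280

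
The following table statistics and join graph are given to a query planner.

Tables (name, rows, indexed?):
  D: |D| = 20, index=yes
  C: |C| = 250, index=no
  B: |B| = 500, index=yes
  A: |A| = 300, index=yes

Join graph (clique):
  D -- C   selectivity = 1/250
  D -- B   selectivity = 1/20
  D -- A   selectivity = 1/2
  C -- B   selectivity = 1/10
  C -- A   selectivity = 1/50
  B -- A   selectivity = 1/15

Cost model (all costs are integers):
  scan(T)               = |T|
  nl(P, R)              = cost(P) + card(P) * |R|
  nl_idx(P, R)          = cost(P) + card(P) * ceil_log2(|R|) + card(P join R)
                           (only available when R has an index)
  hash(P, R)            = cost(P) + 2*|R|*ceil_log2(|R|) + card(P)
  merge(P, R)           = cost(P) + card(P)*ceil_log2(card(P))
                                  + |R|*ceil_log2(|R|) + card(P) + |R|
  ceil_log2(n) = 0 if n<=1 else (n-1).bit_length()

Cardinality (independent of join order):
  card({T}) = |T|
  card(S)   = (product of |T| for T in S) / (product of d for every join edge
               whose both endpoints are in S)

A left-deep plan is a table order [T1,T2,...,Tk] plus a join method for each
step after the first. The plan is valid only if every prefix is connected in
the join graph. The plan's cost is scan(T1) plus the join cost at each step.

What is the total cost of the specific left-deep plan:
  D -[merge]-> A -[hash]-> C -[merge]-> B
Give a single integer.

15560

step 1: scan D: cost=20, card=20
step 2: join A via merge
    card(P join A) = 20*300/(2) = 3000
    cost = 20 + 20*5 + 300*9 + 20 + 300 = 3140
step 3: join C via hash
    card(P join C) = 3000*250/(250*50) = 60
    cost = 3140 + 2*250*8 + 3000 = 10140
step 4: join B via merge
    card(P join B) = 60*500/(20*10*15) = 10
    cost = 10140 + 60*6 + 500*9 + 60 + 500 = 15560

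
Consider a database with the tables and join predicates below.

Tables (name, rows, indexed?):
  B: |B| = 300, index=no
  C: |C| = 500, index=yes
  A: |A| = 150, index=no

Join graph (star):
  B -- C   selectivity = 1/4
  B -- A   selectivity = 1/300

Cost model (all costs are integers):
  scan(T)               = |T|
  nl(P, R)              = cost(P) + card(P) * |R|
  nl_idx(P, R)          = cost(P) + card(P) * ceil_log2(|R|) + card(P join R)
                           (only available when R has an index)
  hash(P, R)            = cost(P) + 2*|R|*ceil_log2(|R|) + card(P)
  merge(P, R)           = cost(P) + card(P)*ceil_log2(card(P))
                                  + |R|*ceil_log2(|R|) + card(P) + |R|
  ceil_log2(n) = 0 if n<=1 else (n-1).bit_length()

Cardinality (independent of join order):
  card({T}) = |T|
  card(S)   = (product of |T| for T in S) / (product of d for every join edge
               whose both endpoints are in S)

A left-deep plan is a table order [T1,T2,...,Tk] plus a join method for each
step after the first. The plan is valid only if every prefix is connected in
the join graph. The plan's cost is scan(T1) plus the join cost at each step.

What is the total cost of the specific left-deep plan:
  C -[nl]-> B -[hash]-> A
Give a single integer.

190400

step 1: scan C: cost=500, card=500
step 2: join B via nl
    card(P join B) = 500*300/(4) = 37500
    cost = 500 + 500*300 = 150500
step 3: join A via hash
    card(P join A) = 37500*150/(300) = 18750
    cost = 150500 + 2*150*8 + 37500 = 190400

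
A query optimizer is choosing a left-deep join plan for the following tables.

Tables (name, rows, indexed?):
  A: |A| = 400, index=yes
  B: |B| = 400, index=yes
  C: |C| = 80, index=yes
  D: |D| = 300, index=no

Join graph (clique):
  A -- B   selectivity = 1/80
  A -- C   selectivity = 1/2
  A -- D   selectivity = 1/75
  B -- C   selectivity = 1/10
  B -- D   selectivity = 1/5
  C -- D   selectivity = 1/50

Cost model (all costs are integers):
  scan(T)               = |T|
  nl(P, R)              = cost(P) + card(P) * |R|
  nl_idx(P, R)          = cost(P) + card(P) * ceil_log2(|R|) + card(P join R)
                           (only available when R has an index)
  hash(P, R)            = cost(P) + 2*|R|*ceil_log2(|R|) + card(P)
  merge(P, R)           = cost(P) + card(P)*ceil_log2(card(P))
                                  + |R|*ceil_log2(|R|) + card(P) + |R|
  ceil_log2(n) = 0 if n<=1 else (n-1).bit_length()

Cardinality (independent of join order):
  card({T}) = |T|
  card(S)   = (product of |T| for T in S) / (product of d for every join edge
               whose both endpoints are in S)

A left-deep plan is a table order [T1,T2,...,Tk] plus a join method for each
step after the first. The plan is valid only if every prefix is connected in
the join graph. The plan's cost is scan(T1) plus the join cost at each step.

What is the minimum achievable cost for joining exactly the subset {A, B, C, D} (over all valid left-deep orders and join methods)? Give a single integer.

Selinger DP over subsets of {A,B,C,D}:
  {A}: scan cost=400, card=400
  {B}: scan cost=400, card=400
  {C}: scan cost=80, card=80
  {D}: scan cost=300, card=300
  {AB}: card=2000; try (B,nl_idx)→6000, (A,nl_idx)→6000, (B,hash)→8000, (A,hash)→8000, (B,merge)→8400, (A,merge)→8400 …(+2); best=6000 via (B,nl_idx)
  {AC}: card=16000; try (C,hash)→1920, (A,merge)→4720, (C,merge)→5040, (A,hash)→7360, (A,nl_idx)→16800, (C,nl_idx)→19200 …(+2); best=1920 via (C,hash)
  {AD}: card=1600; try (A,nl_idx)→4600, (D,hash)→6200, (A,merge)→7300, (D,merge)→7400, (A,hash)→7800, (A,nl)→120300 …(+1); best=4600 via (A,nl_idx)
  {BC}: card=3200; try (C,hash)→1920, (B,nl_idx)→4000, (B,merge)→4720, (C,merge)→5040, (C,nl_idx)→6400, (B,hash)→7360 …(+2); best=1920 via (C,hash)
  {BD}: card=24000; try (D,hash)→6200, (B,merge)→7300, (D,merge)→7400, (B,hash)→7800, (B,nl_idx)→27000, (B,nl)→120300 …(+1); best=6200 via (D,hash)
  {CD}: card=480; try (C,hash)→1720, (C,nl_idx)→2880, (D,merge)→3720, (C,merge)→3940, (D,hash)→5560, (D,nl)→24080 …(+1); best=1720 via (C,hash)
  {ABC}: card=8000; try (C,hash)→9120, (A,hash)→12320, (B,hash)→25120, (C,nl_idx)→28000, (C,merge)→30640, (A,nl_idx)→38720 …(+6); best=9120 via (C,hash)
  {ABD}: card=1600; try (D,hash)→13400, (B,hash)→13400, (B,nl_idx)→20600, (B,merge)→27800, (D,merge)→33000, (A,hash)→37400 …(+5); best=13400 via (D,hash)
  {ACD}: card=1280; try (C,hash)→7320, (A,nl_idx)→7320, (A,hash)→9400, (A,merge)→10520, (C,nl_idx)→17080, (D,hash)→23320 …(+5); best=7320 via (C,hash)
  {BCD}: card=3840; try (B,hash)→9400, (B,nl_idx)→9880, (D,hash)→10520, (B,merge)→10520, (C,hash)→31320, (D,merge)→46520 …(+5); best=9400 via (B,hash)
  {ABCD}: card=128; try (B,hash)→15800, (C,hash)→16120, (B,nl_idx)→18968, (A,hash)→20440, (D,hash)→22520, (C,nl_idx)→24728 …(+9); best=15800 via (B,hash)

15800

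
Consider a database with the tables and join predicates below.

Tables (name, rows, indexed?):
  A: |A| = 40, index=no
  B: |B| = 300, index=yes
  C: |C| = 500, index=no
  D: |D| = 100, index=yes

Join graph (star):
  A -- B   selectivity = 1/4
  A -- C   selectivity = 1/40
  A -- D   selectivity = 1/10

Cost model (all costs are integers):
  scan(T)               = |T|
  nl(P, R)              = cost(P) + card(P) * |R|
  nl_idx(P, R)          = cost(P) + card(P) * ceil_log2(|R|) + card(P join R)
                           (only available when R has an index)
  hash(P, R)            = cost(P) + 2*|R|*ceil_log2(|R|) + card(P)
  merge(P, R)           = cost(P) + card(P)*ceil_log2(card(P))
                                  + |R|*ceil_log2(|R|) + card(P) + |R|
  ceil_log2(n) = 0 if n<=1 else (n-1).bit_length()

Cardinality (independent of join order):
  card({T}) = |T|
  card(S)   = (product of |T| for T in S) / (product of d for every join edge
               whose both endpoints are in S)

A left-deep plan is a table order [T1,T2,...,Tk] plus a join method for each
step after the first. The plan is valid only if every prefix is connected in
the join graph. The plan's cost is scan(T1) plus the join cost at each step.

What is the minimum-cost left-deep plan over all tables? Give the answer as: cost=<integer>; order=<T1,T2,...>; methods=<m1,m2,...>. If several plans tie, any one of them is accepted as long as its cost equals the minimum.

cost=13780; order=C,A,D,B; methods=hash,hash,hash

Selinger DP (subsets sized 1..n):
  {A}: scan cost=40, card=40
  {B}: scan cost=300, card=300
  {C}: scan cost=500, card=500
  {D}: scan cost=100, card=100
  {AB}: card=3000; try (A,hash)→1080, (B,merge)→3320, (B,nl_idx)→3400, (A,merge)→3580, (B,hash)→5480, (B,nl)→12040 …(+1); best=1080 via (A,hash)
  {AC}: card=500; try (A,hash)→1480, (C,merge)→5320, (A,merge)→5780, (C,hash)→9080, (C,nl)→20040, (A,nl)→20500; best=1480 via (A,hash)
  {AD}: card=400; try (A,hash)→680, (D,nl_idx)→720, (D,merge)→1120, (A,merge)→1180, (D,hash)→1480, (D,nl)→4040 …(+1); best=680 via (A,hash)
  {ABC}: card=37500; try (B,hash)→7380, (B,merge)→9480, (C,hash)→13080, (B,nl_idx)→43480, (C,merge)→45080, (B,nl)→151480 …(+1); best=7380 via (B,hash)
  {ABD}: card=30000; try (D,hash)→5480, (B,hash)→6480, (B,merge)→7680, (B,nl_idx)→34280, (D,merge)→40880, (D,nl_idx)→52080 …(+2); best=5480 via (D,hash)
  {ACD}: card=5000; try (D,hash)→3380, (D,merge)→7280, (C,merge)→9680, (D,nl_idx)→9980, (C,hash)→10080, (D,nl)→51480 …(+1); best=3380 via (D,hash)
  {ABCD}: card=375000; try (B,hash)→13780, (C,hash)→44480, (D,hash)→46280, (B,merge)→76380, (B,nl_idx)→423380, (C,merge)→490480 …(+5); best=13780 via (B,hash)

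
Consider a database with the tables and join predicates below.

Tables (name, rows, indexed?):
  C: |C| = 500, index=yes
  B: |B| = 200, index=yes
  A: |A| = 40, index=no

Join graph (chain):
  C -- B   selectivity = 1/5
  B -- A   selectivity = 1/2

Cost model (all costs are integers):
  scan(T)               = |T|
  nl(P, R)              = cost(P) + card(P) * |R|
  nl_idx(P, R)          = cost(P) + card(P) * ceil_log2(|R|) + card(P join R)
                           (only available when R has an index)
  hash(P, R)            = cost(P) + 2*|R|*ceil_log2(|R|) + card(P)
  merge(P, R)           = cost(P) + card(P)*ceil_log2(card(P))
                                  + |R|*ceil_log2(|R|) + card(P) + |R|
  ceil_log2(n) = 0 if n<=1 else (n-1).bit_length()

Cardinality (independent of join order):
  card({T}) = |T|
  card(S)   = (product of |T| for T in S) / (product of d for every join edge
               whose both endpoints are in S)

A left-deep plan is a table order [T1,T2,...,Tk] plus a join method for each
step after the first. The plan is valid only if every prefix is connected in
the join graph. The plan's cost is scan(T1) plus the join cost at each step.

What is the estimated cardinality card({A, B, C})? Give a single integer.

Tables in S: A(40), B(200), C(500)
Edges inside S: C-B(d=5), B-A(d=2)
numerator = 40 * 200 * 500 = 4000000
denominator = 5 * 2 = 10
card(S) = 4000000 / 10 = 400000

400000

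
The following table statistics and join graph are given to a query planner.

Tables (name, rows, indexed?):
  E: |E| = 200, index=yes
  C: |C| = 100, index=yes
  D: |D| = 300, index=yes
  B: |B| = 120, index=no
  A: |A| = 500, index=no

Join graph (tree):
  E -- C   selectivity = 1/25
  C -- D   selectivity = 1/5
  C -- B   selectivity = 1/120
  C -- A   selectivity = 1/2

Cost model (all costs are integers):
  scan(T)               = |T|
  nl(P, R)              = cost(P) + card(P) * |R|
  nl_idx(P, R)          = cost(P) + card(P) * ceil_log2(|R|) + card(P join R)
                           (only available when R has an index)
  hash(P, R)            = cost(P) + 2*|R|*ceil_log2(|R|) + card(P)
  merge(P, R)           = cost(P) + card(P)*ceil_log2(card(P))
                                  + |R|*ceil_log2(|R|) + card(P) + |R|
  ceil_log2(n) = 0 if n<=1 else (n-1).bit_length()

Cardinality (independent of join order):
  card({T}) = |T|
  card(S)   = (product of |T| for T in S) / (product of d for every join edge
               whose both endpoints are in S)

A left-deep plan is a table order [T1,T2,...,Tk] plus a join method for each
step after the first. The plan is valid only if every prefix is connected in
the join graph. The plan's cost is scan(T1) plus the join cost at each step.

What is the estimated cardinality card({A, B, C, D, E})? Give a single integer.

Tables in S: A(500), B(120), C(100), D(300), E(200)
Edges inside S: E-C(d=25), C-D(d=5), C-B(d=120), C-A(d=2)
numerator = 500 * 120 * 100 * 300 * 200 = 360000000000
denominator = 25 * 5 * 120 * 2 = 30000
card(S) = 360000000000 / 30000 = 12000000

12000000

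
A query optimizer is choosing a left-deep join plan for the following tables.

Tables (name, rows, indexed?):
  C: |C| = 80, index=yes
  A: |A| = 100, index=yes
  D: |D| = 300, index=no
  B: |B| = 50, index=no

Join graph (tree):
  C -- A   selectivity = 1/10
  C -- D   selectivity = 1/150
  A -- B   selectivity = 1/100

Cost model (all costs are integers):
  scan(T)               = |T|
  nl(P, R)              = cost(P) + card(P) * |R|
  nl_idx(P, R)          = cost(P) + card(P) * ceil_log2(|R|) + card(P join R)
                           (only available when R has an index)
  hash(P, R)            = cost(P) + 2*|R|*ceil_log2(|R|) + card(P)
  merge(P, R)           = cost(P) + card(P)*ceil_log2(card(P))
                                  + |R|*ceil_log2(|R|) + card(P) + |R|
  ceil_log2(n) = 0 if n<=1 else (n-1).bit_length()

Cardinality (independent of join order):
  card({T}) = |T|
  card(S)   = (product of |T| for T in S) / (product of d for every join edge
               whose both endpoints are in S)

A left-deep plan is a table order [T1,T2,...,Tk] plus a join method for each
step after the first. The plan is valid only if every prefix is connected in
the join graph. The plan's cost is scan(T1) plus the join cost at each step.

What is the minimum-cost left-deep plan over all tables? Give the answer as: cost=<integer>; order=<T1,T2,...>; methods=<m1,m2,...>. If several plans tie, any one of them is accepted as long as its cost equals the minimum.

cost=5480; order=D,C,A,B; methods=hash,hash,hash

Selinger DP (subsets sized 1..n):
  {C}: scan cost=80, card=80
  {A}: scan cost=100, card=100
  {D}: scan cost=300, card=300
  {B}: scan cost=50, card=50
  {AC}: card=800; try (C,hash)→1320, (A,nl_idx)→1440, (A,merge)→1520, (C,merge)→1540, (A,hash)→1560, (C,nl_idx)→1600 …(+2); best=1320 via (C,hash)
  {CD}: card=160; try (C,hash)→1720, (C,nl_idx)→2560, (D,merge)→3720, (C,merge)→3940, (D,hash)→5560, (D,nl)→24080 …(+1); best=1720 via (C,hash)
  {AB}: card=50; try (A,nl_idx)→450, (B,hash)→800, (A,merge)→1200, (B,merge)→1250, (A,hash)→1500, (A,nl)→5050 …(+1); best=450 via (A,nl_idx)
  {ACD}: card=1600; try (A,hash)→3280, (A,merge)→3960, (A,nl_idx)→4440, (D,hash)→7520, (D,merge)→13120, (A,nl)→17720 …(+1); best=3280 via (A,hash)
  {ABC}: card=400; try (C,nl_idx)→1200, (C,merge)→1440, (C,hash)→1620, (B,hash)→2720, (C,nl)→4450, (B,merge)→10470 …(+1); best=1200 via (C,nl_idx)
  {ABCD}: card=800; try (B,hash)→5480, (D,hash)→7000, (D,merge)→8200, (B,merge)→22830, (B,nl)→83280, (D,nl)→121200; best=5480 via (B,hash)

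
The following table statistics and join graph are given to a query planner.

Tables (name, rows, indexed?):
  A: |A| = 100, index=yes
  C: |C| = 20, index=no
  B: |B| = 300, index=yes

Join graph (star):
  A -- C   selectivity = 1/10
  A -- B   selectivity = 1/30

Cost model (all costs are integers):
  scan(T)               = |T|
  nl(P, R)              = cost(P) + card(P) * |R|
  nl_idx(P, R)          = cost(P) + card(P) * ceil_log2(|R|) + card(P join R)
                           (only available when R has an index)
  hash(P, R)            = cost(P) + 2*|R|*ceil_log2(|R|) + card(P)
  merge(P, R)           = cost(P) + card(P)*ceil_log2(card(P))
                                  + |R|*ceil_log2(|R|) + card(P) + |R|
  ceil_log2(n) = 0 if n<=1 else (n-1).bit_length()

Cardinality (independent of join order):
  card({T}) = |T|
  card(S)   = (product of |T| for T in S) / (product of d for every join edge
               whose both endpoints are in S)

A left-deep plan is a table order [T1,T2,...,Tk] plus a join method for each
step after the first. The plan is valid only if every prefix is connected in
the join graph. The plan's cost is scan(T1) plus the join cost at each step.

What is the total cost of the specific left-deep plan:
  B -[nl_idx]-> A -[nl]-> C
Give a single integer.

step 1: scan B: cost=300, card=300
step 2: join A via nl_idx
    card(P join A) = 300*100/(30) = 1000
    cost = 300 + 300*7 + 1000 = 3400
step 3: join C via nl
    card(P join C) = 1000*20/(10) = 2000
    cost = 3400 + 1000*20 = 23400

23400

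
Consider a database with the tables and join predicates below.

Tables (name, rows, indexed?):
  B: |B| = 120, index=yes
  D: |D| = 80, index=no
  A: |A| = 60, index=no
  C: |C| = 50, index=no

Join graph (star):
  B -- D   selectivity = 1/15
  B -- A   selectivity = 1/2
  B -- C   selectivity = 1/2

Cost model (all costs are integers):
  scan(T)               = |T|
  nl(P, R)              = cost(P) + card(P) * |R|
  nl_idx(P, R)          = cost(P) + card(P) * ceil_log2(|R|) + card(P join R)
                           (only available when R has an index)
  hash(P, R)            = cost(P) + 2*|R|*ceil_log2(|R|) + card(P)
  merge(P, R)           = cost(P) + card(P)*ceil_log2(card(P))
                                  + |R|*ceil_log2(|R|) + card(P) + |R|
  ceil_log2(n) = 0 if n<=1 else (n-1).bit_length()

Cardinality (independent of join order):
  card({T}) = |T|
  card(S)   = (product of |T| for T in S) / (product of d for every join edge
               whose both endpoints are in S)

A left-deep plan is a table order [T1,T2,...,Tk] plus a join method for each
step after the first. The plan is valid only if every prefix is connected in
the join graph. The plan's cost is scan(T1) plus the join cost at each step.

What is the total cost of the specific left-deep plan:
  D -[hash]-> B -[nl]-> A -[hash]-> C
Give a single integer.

step 1: scan D: cost=80, card=80
step 2: join B via hash
    card(P join B) = 80*120/(15) = 640
    cost = 80 + 2*120*7 + 80 = 1840
step 3: join A via nl
    card(P join A) = 640*60/(2) = 19200
    cost = 1840 + 640*60 = 40240
step 4: join C via hash
    card(P join C) = 19200*50/(2) = 480000
    cost = 40240 + 2*50*6 + 19200 = 60040

60040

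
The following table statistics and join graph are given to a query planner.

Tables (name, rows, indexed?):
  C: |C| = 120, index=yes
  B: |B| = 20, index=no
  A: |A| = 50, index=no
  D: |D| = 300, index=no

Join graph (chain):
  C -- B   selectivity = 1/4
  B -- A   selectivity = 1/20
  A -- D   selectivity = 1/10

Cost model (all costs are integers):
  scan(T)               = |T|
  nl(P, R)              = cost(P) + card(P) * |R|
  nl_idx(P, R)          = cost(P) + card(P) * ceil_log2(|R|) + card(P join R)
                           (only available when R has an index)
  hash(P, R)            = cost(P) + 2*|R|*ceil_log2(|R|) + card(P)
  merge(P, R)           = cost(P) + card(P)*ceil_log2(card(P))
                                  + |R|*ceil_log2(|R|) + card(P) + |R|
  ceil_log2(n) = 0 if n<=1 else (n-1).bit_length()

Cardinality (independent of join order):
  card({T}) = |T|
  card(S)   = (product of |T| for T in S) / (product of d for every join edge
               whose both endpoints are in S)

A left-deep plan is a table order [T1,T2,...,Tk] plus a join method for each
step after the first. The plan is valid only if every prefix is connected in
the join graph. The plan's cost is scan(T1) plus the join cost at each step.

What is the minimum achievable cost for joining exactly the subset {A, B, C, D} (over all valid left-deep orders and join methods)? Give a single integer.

Selinger DP over subsets of {A,B,C,D}:
  {C}: scan cost=120, card=120
  {B}: scan cost=20, card=20
  {A}: scan cost=50, card=50
  {D}: scan cost=300, card=300
  {BC}: card=600; try (B,hash)→440, (C,nl_idx)→760, (C,merge)→1100, (B,merge)→1200, (C,hash)→1720, (C,nl)→2420 …(+1); best=440 via (B,hash)
  {AB}: card=50; try (B,hash)→300, (A,merge)→490, (B,merge)→520, (A,hash)→640, (A,nl)→1020, (B,nl)→1050; best=300 via (B,hash)
  {AD}: card=1500; try (A,hash)→1200, (D,merge)→3400, (A,merge)→3650, (D,hash)→5500, (D,nl)→15050, (A,nl)→15300; best=1200 via (A,hash)
  {ABC}: card=1500; try (C,merge)→1610, (A,hash)→1640, (C,hash)→2030, (C,nl_idx)→2150, (C,nl)→6300, (A,merge)→7390 …(+1); best=1610 via (C,merge)
  {ABD}: card=1500; try (B,hash)→2900, (D,merge)→3650, (D,hash)→5750, (D,nl)→15300, (B,merge)→19320, (B,nl)→31200; best=2900 via (B,hash)
  {ABCD}: card=45000; try (C,hash)→6080, (D,hash)→8510, (C,merge)→21860, (D,merge)→22610, (C,nl_idx)→58400, (C,nl)→182900 …(+1); best=6080 via (C,hash)

6080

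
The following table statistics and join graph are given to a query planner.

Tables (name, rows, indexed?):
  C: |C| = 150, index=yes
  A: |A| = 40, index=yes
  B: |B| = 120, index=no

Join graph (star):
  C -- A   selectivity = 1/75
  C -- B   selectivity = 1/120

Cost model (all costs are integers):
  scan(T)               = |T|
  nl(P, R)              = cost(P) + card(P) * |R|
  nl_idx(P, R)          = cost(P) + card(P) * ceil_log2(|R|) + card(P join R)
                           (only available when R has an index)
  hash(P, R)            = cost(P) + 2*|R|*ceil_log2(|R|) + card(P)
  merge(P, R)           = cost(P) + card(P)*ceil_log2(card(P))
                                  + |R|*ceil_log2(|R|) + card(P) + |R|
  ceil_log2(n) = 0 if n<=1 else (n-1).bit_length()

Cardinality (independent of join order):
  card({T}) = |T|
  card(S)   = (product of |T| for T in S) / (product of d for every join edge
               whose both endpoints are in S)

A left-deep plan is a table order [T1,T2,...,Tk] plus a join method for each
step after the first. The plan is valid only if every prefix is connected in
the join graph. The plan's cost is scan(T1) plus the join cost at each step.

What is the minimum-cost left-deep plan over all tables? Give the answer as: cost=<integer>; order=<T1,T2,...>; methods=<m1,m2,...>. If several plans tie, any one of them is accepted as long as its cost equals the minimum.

Selinger DP (subsets sized 1..n):
  {C}: scan cost=150, card=150
  {A}: scan cost=40, card=40
  {B}: scan cost=120, card=120
  {AC}: card=80; try (C,nl_idx)→440, (A,hash)→780, (A,nl_idx)→1130, (C,merge)→1670, (A,merge)→1780, (C,hash)→2480 …(+2); best=440 via (C,nl_idx)
  {BC}: card=150; try (C,nl_idx)→1230, (B,hash)→1980, (C,merge)→2430, (B,merge)→2460, (C,hash)→2640, (C,nl)→18120 …(+1); best=1230 via (C,nl_idx)
  {ABC}: card=80; try (A,hash)→1860, (B,merge)→2040, (B,hash)→2200, (A,nl_idx)→2210, (A,merge)→2860, (A,nl)→7230 …(+1); best=1860 via (A,hash)

cost=1860; order=B,C,A; methods=nl_idx,hash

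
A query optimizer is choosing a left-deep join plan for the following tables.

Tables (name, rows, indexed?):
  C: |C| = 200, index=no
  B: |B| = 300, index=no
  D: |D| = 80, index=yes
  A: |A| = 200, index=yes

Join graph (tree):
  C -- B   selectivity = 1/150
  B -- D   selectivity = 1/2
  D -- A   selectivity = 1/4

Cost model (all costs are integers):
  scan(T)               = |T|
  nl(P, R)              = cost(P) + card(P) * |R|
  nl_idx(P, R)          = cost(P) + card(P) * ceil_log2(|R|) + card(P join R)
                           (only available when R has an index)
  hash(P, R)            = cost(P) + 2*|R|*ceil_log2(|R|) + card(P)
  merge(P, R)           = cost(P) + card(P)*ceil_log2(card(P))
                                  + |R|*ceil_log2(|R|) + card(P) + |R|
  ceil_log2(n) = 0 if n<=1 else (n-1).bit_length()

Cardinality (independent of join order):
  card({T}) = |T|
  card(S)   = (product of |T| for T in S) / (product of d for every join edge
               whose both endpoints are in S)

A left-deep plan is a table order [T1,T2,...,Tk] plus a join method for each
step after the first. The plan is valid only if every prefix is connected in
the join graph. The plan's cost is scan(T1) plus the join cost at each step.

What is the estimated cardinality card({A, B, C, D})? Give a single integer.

Tables in S: A(200), B(300), C(200), D(80)
Edges inside S: C-B(d=150), B-D(d=2), D-A(d=4)
numerator = 200 * 300 * 200 * 80 = 960000000
denominator = 150 * 2 * 4 = 1200
card(S) = 960000000 / 1200 = 800000

800000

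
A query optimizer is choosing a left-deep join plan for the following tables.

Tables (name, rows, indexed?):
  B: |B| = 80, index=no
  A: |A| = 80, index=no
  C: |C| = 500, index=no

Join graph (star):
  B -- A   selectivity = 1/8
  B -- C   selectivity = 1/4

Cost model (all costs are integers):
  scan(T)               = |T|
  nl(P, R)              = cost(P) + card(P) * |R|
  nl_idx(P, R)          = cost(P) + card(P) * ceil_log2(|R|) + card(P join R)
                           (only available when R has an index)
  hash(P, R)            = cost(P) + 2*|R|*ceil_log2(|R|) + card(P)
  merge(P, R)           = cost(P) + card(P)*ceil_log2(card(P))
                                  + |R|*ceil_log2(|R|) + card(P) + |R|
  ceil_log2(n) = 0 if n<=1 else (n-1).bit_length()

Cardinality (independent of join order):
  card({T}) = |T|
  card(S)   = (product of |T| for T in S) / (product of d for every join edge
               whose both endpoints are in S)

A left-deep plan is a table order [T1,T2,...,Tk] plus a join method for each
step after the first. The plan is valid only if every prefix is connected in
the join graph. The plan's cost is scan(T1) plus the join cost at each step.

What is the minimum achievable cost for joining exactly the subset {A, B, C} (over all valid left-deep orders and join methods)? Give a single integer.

11080

Selinger DP over subsets of {A,B,C}:
  {B}: scan cost=80, card=80
  {A}: scan cost=80, card=80
  {C}: scan cost=500, card=500
  {AB}: card=800; try (B,hash)→1280, (A,hash)→1280, (B,merge)→1360, (A,merge)→1360, (B,nl)→6480, (A,nl)→6480; best=1280 via (B,hash)
  {BC}: card=10000; try (B,hash)→2120, (C,merge)→5720, (B,merge)→6140, (C,hash)→9160, (C,nl)→40080, (B,nl)→40500; best=2120 via (B,hash)
  {ABC}: card=100000; try (C,hash)→11080, (A,hash)→13240, (C,merge)→15080, (A,merge)→152760, (C,nl)→401280, (A,nl)→802120; best=11080 via (C,hash)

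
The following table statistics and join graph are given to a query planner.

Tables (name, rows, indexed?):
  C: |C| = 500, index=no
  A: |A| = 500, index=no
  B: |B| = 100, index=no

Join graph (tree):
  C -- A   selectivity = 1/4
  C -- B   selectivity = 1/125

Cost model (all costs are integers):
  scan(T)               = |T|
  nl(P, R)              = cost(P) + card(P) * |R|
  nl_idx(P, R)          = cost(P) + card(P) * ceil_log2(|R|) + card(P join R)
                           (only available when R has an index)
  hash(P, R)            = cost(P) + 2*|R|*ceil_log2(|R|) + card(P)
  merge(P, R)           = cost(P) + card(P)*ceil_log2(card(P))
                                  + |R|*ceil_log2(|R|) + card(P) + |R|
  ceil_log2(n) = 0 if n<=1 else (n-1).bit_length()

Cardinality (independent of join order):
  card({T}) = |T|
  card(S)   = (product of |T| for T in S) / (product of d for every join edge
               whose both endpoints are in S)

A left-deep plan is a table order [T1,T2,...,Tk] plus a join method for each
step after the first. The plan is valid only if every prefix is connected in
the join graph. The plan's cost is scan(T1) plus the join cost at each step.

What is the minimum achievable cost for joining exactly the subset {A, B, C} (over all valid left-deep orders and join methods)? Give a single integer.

11400

Selinger DP over subsets of {A,B,C}:
  {C}: scan cost=500, card=500
  {A}: scan cost=500, card=500
  {B}: scan cost=100, card=100
  {AC}: card=62500; try (C,hash)→10000, (A,hash)→10000, (C,merge)→10500, (A,merge)→10500, (C,nl)→250500, (A,nl)→250500; best=10000 via (C,hash)
  {BC}: card=400; try (B,hash)→2400, (C,merge)→5900, (B,merge)→6300, (C,hash)→9200, (C,nl)→50100, (B,nl)→50500; best=2400 via (B,hash)
  {ABC}: card=50000; try (A,merge)→11400, (A,hash)→11800, (B,hash)→73900, (A,nl)→202400, (B,merge)→1073300, (B,nl)→6260000; best=11400 via (A,merge)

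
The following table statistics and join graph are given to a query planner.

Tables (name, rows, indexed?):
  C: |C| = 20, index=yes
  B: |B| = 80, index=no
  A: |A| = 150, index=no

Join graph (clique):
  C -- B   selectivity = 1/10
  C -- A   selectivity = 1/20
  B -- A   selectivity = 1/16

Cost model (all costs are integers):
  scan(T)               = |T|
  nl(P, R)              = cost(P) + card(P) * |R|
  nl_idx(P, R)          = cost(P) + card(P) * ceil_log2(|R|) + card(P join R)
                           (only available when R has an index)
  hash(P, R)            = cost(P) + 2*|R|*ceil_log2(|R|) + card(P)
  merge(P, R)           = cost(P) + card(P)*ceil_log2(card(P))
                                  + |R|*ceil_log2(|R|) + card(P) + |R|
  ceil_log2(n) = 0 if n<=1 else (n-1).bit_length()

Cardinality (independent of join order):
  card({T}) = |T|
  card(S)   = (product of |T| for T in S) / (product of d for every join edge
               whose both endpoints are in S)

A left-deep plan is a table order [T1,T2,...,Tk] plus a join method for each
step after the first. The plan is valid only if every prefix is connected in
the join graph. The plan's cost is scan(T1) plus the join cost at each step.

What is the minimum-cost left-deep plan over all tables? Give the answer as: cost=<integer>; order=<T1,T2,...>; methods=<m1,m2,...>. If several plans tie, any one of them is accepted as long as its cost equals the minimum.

cost=1770; order=A,C,B; methods=hash,hash

Selinger DP (subsets sized 1..n):
  {C}: scan cost=20, card=20
  {B}: scan cost=80, card=80
  {A}: scan cost=150, card=150
  {BC}: card=160; try (C,hash)→360, (C,nl_idx)→640, (B,merge)→780, (C,merge)→840, (B,hash)→1160, (B,nl)→1620 …(+1); best=360 via (C,hash)
  {AC}: card=150; try (C,hash)→500, (C,nl_idx)→1050, (A,merge)→1490, (C,merge)→1620, (A,hash)→2440, (A,nl)→3020 …(+1); best=500 via (C,hash)
  {AB}: card=750; try (B,hash)→1420, (A,merge)→2070, (B,merge)→2140, (A,hash)→2560, (A,nl)→12080, (B,nl)→12150; best=1420 via (B,hash)
  {ABC}: card=75; try (B,hash)→1770, (C,hash)→2370, (B,merge)→2490, (A,hash)→2920, (A,merge)→3150, (C,nl_idx)→5245 …(+4); best=1770 via (B,hash)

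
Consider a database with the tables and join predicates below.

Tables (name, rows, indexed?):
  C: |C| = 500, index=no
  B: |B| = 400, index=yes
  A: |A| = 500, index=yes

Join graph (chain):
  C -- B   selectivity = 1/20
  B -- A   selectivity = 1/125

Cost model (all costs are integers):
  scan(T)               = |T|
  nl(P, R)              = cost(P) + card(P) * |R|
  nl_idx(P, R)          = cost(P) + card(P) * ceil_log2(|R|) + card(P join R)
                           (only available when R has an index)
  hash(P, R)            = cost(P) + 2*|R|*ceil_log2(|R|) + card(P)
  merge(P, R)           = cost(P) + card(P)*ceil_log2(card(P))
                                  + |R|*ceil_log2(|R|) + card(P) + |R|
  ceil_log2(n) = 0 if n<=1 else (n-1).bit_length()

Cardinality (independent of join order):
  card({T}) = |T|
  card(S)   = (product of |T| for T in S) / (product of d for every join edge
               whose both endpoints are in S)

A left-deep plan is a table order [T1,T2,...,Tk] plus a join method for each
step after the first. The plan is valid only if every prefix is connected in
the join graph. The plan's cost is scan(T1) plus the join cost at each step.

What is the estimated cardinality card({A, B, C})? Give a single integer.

Tables in S: A(500), B(400), C(500)
Edges inside S: C-B(d=20), B-A(d=125)
numerator = 500 * 400 * 500 = 100000000
denominator = 20 * 125 = 2500
card(S) = 100000000 / 2500 = 40000

40000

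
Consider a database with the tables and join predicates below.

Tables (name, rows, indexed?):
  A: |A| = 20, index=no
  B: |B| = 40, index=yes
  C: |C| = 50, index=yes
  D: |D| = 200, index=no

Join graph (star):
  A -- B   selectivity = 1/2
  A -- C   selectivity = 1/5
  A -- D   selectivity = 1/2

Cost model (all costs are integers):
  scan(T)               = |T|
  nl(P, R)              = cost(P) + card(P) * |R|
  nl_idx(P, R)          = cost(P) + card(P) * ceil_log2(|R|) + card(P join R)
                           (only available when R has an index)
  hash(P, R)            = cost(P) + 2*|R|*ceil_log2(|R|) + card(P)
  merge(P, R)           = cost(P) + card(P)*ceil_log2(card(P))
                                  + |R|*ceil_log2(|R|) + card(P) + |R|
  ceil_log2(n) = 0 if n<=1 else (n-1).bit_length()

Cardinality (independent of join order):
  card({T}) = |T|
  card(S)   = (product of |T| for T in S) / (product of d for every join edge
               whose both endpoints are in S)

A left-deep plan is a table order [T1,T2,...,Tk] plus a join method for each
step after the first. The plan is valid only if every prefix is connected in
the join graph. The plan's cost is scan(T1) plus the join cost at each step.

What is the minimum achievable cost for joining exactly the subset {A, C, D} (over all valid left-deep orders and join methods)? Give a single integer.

3200

Selinger DP over subsets of {A,C,D}:
  {A}: scan cost=20, card=20
  {C}: scan cost=50, card=50
  {D}: scan cost=200, card=200
  {AC}: card=200; try (A,hash)→300, (C,nl_idx)→340, (C,merge)→490, (A,merge)→520, (C,hash)→640, (C,nl)→1020 …(+1); best=300 via (A,hash)
  {AD}: card=2000; try (A,hash)→600, (D,merge)→1940, (A,merge)→2120, (D,hash)→3240, (D,nl)→4020, (A,nl)→4200; best=600 via (A,hash)
  {ACD}: card=20000; try (C,hash)→3200, (D,hash)→3700, (D,merge)→3900, (C,merge)→24950, (C,nl_idx)→32600, (D,nl)→40300 …(+1); best=3200 via (C,hash)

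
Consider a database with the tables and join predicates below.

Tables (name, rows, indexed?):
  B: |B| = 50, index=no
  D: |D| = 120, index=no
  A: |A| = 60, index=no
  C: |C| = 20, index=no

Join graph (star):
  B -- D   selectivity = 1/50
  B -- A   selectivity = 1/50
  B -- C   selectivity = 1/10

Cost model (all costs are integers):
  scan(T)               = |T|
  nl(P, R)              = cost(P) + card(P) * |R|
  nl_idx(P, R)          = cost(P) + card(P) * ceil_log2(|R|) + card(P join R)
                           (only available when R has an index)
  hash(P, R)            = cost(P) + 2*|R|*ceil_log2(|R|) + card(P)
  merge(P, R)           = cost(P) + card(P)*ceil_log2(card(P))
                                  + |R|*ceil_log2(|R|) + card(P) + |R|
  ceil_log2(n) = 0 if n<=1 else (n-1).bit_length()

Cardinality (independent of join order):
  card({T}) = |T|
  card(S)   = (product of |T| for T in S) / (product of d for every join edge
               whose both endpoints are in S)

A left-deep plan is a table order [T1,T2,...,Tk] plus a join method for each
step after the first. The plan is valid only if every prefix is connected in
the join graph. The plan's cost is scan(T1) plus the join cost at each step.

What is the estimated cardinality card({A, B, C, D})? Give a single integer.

288

Tables in S: A(60), B(50), C(20), D(120)
Edges inside S: B-D(d=50), B-A(d=50), B-C(d=10)
numerator = 60 * 50 * 20 * 120 = 7200000
denominator = 50 * 50 * 10 = 25000
card(S) = 7200000 / 25000 = 288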